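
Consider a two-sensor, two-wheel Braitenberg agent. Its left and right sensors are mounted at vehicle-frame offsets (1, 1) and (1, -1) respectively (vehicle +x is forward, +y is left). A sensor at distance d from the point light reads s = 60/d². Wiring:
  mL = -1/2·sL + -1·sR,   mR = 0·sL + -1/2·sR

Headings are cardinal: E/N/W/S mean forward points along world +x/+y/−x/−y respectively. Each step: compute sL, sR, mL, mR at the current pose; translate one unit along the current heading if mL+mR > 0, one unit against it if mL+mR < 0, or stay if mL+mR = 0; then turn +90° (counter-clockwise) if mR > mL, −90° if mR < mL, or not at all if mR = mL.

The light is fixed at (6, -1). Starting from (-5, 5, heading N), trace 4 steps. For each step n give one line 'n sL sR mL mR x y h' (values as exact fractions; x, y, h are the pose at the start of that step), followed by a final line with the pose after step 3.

0 60/193 60/149 -16050/28757 -30/149 -5 5 N
1 3/8 1/3 -25/48 -1/6 -5 4 W
2 60/97 60/137 -9930/13289 -30/137 -4 4 S
3 6/13 30/53 -549/689 -15/53 -4 5 E
final -5 5 N

n=0: pose=(-5,5,N); sL=60/193, sR=60/149; mL=-16050/28757, mR=-30/149; mL+mR=-21840/28757 → advance -1; mR−mL=10260/28757 → turn +1·90°
n=1: pose=(-5,4,W); sL=3/8, sR=1/3; mL=-25/48, mR=-1/6; mL+mR=-11/16 → advance -1; mR−mL=17/48 → turn +1·90°
n=2: pose=(-4,4,S); sL=60/97, sR=60/137; mL=-9930/13289, mR=-30/137; mL+mR=-12840/13289 → advance -1; mR−mL=7020/13289 → turn +1·90°
n=3: pose=(-4,5,E); sL=6/13, sR=30/53; mL=-549/689, mR=-15/53; mL+mR=-744/689 → advance -1; mR−mL=354/689 → turn +1·90°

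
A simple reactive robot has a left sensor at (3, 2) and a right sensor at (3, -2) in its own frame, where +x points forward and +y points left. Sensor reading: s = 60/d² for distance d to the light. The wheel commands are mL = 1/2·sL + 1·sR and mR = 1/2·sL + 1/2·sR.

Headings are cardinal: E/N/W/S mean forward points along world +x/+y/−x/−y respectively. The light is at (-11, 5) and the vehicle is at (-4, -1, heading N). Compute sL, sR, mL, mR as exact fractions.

left sensor world pos  = (-6, 2); dL² = 34
right sensor world pos = (-2, 2); dR² = 90
sL = 60/34 = 30/17
sR = 60/90 = 2/3
mL = 1/2·sL + 1·sR = 79/51
mR = 1/2·sL + 1/2·sR = 62/51

30/17 2/3 79/51 62/51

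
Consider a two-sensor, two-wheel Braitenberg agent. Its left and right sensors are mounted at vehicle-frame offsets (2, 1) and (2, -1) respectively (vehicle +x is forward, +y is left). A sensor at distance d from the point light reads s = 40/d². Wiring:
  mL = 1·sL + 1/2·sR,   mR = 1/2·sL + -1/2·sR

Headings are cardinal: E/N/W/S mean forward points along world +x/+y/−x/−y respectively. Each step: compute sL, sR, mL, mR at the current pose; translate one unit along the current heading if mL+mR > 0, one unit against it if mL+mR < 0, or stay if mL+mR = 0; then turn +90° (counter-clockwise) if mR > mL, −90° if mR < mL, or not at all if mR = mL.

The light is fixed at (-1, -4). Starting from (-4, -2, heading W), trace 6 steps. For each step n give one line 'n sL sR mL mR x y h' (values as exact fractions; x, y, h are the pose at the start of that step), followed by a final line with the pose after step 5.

n=0: pose=(-4,-2,W); sL=20/13, sR=20/17; mL=470/221, mR=40/221; mL+mR=30/13 → advance +1; mR−mL=-430/221 → turn -1·90°
n=1: pose=(-5,-2,N); sL=40/41, sR=8/5; mL=364/205, mR=-64/205; mL+mR=60/41 → advance +1; mR−mL=-428/205 → turn -1·90°
n=2: pose=(-5,-1,E); sL=2, sR=5; mL=9/2, mR=-3/2; mL+mR=3 → advance +1; mR−mL=-6 → turn -1·90°
n=3: pose=(-4,-1,S); sL=8, sR=40/17; mL=156/17, mR=48/17; mL+mR=12 → advance +1; mR−mL=-108/17 → turn -1·90°
n=4: pose=(-4,-2,W); sL=20/13, sR=20/17; mL=470/221, mR=40/221; mL+mR=30/13 → advance +1; mR−mL=-430/221 → turn -1·90°
n=5: pose=(-5,-2,N); sL=40/41, sR=8/5; mL=364/205, mR=-64/205; mL+mR=60/41 → advance +1; mR−mL=-428/205 → turn -1·90°

0 20/13 20/17 470/221 40/221 -4 -2 W
1 40/41 8/5 364/205 -64/205 -5 -2 N
2 2 5 9/2 -3/2 -5 -1 E
3 8 40/17 156/17 48/17 -4 -1 S
4 20/13 20/17 470/221 40/221 -4 -2 W
5 40/41 8/5 364/205 -64/205 -5 -2 N
final -5 -1 E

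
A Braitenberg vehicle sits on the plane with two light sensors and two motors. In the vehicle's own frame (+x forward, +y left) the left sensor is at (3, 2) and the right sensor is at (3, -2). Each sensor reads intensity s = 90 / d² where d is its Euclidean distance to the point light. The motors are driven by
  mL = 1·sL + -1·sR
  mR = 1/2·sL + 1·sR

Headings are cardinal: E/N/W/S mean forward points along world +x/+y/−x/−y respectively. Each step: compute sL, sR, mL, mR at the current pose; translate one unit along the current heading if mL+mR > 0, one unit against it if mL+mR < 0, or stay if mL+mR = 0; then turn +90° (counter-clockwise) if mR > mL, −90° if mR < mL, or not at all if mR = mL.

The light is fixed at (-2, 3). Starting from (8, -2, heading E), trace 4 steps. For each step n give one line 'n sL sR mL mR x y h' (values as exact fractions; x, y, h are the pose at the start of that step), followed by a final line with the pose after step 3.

0 45/89 45/109 900/9701 12915/19402 8 -2 E
1 18/17 90/173 1584/2941 3087/2941 9 -2 N
2 9/10 45/34 -36/85 603/340 9 -1 W
3 90/193 90/113 -7200/21809 22455/21809 8 -1 S
final 8 -2 E

n=0: pose=(8,-2,E); sL=45/89, sR=45/109; mL=900/9701, mR=12915/19402; mL+mR=135/178 → advance +1; mR−mL=11115/19402 → turn +1·90°
n=1: pose=(9,-2,N); sL=18/17, sR=90/173; mL=1584/2941, mR=3087/2941; mL+mR=27/17 → advance +1; mR−mL=1503/2941 → turn +1·90°
n=2: pose=(9,-1,W); sL=9/10, sR=45/34; mL=-36/85, mR=603/340; mL+mR=27/20 → advance +1; mR−mL=747/340 → turn +1·90°
n=3: pose=(8,-1,S); sL=90/193, sR=90/113; mL=-7200/21809, mR=22455/21809; mL+mR=135/193 → advance +1; mR−mL=29655/21809 → turn +1·90°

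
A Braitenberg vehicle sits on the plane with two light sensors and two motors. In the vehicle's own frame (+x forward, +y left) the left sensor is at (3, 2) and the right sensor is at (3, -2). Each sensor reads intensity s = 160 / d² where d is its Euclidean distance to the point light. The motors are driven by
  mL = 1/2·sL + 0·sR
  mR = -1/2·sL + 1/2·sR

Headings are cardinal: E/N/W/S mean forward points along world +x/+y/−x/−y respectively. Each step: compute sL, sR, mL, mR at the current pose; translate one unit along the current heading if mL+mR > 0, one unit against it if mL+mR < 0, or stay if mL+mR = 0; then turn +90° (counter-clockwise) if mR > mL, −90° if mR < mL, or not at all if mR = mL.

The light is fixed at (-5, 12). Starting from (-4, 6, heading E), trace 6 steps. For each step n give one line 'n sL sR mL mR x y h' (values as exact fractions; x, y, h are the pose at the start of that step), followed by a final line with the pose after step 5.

n=0: pose=(-4,6,E); sL=5, sR=2; mL=5/2, mR=-3/2; mL+mR=1 → advance +1; mR−mL=-4 → turn -1·90°
n=1: pose=(-3,6,S); sL=160/97, sR=160/81; mL=80/97, mR=1280/7857; mL+mR=80/81 → advance +1; mR−mL=-5200/7857 → turn -1·90°
n=2: pose=(-3,5,W); sL=80/41, sR=80/13; mL=40/41, mR=1120/533; mL+mR=40/13 → advance +1; mR−mL=600/533 → turn +1·90°
n=3: pose=(-4,5,S); sL=160/109, sR=160/101; mL=80/109, mR=640/11009; mL+mR=80/101 → advance +1; mR−mL=-7440/11009 → turn -1·90°
n=4: pose=(-4,4,W); sL=20/13, sR=4; mL=10/13, mR=16/13; mL+mR=2 → advance +1; mR−mL=6/13 → turn +1·90°
n=5: pose=(-5,4,S); sL=32/25, sR=32/25; mL=16/25, mR=0; mL+mR=16/25 → advance +1; mR−mL=-16/25 → turn -1·90°

0 5 2 5/2 -3/2 -4 6 E
1 160/97 160/81 80/97 1280/7857 -3 6 S
2 80/41 80/13 40/41 1120/533 -3 5 W
3 160/109 160/101 80/109 640/11009 -4 5 S
4 20/13 4 10/13 16/13 -4 4 W
5 32/25 32/25 16/25 0 -5 4 S
final -5 3 W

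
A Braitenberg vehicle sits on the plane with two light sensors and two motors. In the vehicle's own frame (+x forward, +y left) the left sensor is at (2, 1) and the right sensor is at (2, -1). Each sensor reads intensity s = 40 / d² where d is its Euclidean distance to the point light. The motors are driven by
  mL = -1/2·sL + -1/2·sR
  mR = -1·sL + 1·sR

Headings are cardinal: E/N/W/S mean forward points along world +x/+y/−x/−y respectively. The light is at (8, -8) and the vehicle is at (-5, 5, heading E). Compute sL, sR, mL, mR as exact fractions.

left sensor world pos  = (-3, 6); dL² = 317
right sensor world pos = (-3, 4); dR² = 265
sL = 40/317 = 40/317
sR = 40/265 = 8/53
mL = -1/2·sL + -1/2·sR = -2328/16801
mR = -1·sL + 1·sR = 416/16801

40/317 8/53 -2328/16801 416/16801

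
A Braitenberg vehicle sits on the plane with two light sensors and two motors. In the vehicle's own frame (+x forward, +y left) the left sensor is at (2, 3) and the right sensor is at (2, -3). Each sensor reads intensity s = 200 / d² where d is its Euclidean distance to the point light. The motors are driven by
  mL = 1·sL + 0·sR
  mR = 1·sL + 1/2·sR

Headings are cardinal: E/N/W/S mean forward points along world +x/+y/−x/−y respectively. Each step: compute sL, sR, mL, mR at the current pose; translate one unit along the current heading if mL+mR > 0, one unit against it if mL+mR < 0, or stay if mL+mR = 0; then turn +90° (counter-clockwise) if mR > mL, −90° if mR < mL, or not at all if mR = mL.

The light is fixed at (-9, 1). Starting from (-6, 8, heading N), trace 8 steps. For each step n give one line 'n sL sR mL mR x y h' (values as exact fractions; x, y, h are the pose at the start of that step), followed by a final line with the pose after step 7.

0 200/81 200/117 200/81 3500/1053 -6 8 N
1 100/13 100/61 100/13 6750/793 -6 9 W
2 200/61 200/37 200/61 13500/2257 -7 9 S
3 50/29 25/4 50/29 1125/232 -7 8 E
4 200/81 200/117 200/81 3500/1053 -6 8 N
5 100/13 100/61 100/13 6750/793 -6 9 W
6 200/61 200/37 200/61 13500/2257 -7 9 S
7 50/29 25/4 50/29 1125/232 -7 8 E
final -6 8 N

n=0: pose=(-6,8,N); sL=200/81, sR=200/117; mL=200/81, mR=3500/1053; mL+mR=6100/1053 → advance +1; mR−mL=100/117 → turn +1·90°
n=1: pose=(-6,9,W); sL=100/13, sR=100/61; mL=100/13, mR=6750/793; mL+mR=12850/793 → advance +1; mR−mL=50/61 → turn +1·90°
n=2: pose=(-7,9,S); sL=200/61, sR=200/37; mL=200/61, mR=13500/2257; mL+mR=20900/2257 → advance +1; mR−mL=100/37 → turn +1·90°
n=3: pose=(-7,8,E); sL=50/29, sR=25/4; mL=50/29, mR=1125/232; mL+mR=1525/232 → advance +1; mR−mL=25/8 → turn +1·90°
n=4: pose=(-6,8,N); sL=200/81, sR=200/117; mL=200/81, mR=3500/1053; mL+mR=6100/1053 → advance +1; mR−mL=100/117 → turn +1·90°
n=5: pose=(-6,9,W); sL=100/13, sR=100/61; mL=100/13, mR=6750/793; mL+mR=12850/793 → advance +1; mR−mL=50/61 → turn +1·90°
n=6: pose=(-7,9,S); sL=200/61, sR=200/37; mL=200/61, mR=13500/2257; mL+mR=20900/2257 → advance +1; mR−mL=100/37 → turn +1·90°
n=7: pose=(-7,8,E); sL=50/29, sR=25/4; mL=50/29, mR=1125/232; mL+mR=1525/232 → advance +1; mR−mL=25/8 → turn +1·90°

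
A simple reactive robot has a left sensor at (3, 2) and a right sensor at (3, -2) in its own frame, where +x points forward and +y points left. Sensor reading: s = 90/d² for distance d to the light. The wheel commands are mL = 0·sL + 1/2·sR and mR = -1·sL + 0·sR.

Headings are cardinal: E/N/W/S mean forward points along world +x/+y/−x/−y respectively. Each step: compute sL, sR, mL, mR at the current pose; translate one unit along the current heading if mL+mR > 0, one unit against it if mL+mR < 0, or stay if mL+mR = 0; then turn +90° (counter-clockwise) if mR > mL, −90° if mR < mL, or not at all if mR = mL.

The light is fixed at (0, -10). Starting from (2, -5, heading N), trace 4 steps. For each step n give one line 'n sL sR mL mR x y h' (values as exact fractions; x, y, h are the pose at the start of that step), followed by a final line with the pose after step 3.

n=0: pose=(2,-5,N); sL=45/32, sR=9/8; mL=9/16, mR=-45/32; mL+mR=-27/32 → advance -1; mR−mL=-63/32 → turn -1·90°
n=1: pose=(2,-6,E); sL=90/61, sR=90/29; mL=45/29, mR=-90/61; mL+mR=135/1769 → advance +1; mR−mL=-5355/1769 → turn -1·90°
n=2: pose=(3,-6,S); sL=45/13, sR=45; mL=45/2, mR=-45/13; mL+mR=495/26 → advance +1; mR−mL=-675/26 → turn -1·90°
n=3: pose=(3,-7,W); sL=90, sR=18/5; mL=9/5, mR=-90; mL+mR=-441/5 → advance -1; mR−mL=-459/5 → turn -1·90°

0 45/32 9/8 9/16 -45/32 2 -5 N
1 90/61 90/29 45/29 -90/61 2 -6 E
2 45/13 45 45/2 -45/13 3 -6 S
3 90 18/5 9/5 -90 3 -7 W
final 4 -7 N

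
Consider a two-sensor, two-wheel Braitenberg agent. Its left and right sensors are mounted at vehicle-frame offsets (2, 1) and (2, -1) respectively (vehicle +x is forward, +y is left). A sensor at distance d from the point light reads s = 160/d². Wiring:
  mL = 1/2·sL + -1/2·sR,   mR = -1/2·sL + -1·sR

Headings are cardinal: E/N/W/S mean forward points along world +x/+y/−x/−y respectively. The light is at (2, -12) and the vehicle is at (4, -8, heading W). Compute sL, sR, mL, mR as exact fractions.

160/9 32/5 256/45 -688/45

left sensor world pos  = (2, -9); dL² = 9
right sensor world pos = (2, -7); dR² = 25
sL = 160/9 = 160/9
sR = 160/25 = 32/5
mL = 1/2·sL + -1/2·sR = 256/45
mR = -1/2·sL + -1·sR = -688/45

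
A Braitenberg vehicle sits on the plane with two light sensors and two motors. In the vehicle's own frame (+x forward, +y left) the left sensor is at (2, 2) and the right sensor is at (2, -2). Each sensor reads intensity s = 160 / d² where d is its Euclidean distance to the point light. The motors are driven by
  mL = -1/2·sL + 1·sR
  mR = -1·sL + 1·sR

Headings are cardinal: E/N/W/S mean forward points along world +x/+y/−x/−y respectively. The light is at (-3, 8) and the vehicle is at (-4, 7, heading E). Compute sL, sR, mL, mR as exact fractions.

left sensor world pos  = (-2, 9); dL² = 2
right sensor world pos = (-2, 5); dR² = 10
sL = 160/2 = 80
sR = 160/10 = 16
mL = -1/2·sL + 1·sR = -24
mR = -1·sL + 1·sR = -64

80 16 -24 -64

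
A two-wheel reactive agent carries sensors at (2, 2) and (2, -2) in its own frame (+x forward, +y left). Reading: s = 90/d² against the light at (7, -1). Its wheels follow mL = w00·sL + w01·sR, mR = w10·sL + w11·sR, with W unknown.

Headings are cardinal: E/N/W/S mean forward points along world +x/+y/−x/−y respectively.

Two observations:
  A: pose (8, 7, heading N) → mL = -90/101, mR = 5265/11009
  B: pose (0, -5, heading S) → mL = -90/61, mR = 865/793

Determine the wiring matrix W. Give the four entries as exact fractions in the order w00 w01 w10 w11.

obs A: pose=(8,7,N) → sL=90/101, sR=90/109, mL=-90/101, mR=5265/11009
obs B: pose=(0,-5,S) → sL=90/61, sR=10/13, mL=-90/61, mR=865/793
sensor matrix S = [[90/101, 90/109], [90/61, 10/13]]; det S = -4651200/8730137
solve [mL_A; mL_B] = S·[w00; w01] and [mR_A; mR_B] = S·[w10; w11]:
  w00 = -1, w01 = 0, w10 = 1, w11 = -1/2

-1 0 1 -1/2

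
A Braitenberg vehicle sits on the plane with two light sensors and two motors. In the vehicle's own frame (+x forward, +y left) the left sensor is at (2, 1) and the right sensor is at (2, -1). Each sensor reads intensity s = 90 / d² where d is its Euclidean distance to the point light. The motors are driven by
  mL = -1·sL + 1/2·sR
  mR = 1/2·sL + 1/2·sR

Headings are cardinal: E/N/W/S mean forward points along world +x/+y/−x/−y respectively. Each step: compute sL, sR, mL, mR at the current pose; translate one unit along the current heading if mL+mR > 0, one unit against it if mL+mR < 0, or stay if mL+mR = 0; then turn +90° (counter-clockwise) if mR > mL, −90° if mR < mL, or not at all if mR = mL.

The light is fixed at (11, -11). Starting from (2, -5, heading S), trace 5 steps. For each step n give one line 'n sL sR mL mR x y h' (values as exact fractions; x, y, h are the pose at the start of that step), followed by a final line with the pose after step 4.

0 9/8 45/58 -171/232 441/464 2 -5 S
1 18/17 18/13 -81/221 270/221 2 -6 E
2 9/13 45/49 -297/1274 513/637 3 -6 N
3 18/25 90/149 -1557/3725 2466/3725 3 -5 W
4 9/8 45/58 -171/232 441/464 2 -5 S
final 2 -6 E

n=0: pose=(2,-5,S); sL=9/8, sR=45/58; mL=-171/232, mR=441/464; mL+mR=99/464 → advance +1; mR−mL=27/16 → turn +1·90°
n=1: pose=(2,-6,E); sL=18/17, sR=18/13; mL=-81/221, mR=270/221; mL+mR=189/221 → advance +1; mR−mL=27/17 → turn +1·90°
n=2: pose=(3,-6,N); sL=9/13, sR=45/49; mL=-297/1274, mR=513/637; mL+mR=729/1274 → advance +1; mR−mL=27/26 → turn +1·90°
n=3: pose=(3,-5,W); sL=18/25, sR=90/149; mL=-1557/3725, mR=2466/3725; mL+mR=909/3725 → advance +1; mR−mL=27/25 → turn +1·90°
n=4: pose=(2,-5,S); sL=9/8, sR=45/58; mL=-171/232, mR=441/464; mL+mR=99/464 → advance +1; mR−mL=27/16 → turn +1·90°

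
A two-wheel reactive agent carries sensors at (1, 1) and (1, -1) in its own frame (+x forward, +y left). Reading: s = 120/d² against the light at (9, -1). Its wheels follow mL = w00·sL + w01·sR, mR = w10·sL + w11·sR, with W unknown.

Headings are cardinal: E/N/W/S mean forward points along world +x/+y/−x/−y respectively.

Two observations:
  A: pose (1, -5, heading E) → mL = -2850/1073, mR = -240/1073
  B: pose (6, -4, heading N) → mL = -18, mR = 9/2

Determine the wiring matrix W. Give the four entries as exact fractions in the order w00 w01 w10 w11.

obs A: pose=(1,-5,E) → sL=60/29, sR=60/37, mL=-2850/1073, mR=-240/1073
obs B: pose=(6,-4,N) → sL=6, sR=15, mL=-18, mR=9/2
sensor matrix S = [[60/29, 60/37], [6, 15]]; det S = 22860/1073
solve [mL_A; mL_B] = S·[w00; w01] and [mR_A; mR_B] = S·[w10; w11]:
  w00 = -1/2, w01 = -1, w10 = -1/2, w11 = 1/2

-1/2 -1 -1/2 1/2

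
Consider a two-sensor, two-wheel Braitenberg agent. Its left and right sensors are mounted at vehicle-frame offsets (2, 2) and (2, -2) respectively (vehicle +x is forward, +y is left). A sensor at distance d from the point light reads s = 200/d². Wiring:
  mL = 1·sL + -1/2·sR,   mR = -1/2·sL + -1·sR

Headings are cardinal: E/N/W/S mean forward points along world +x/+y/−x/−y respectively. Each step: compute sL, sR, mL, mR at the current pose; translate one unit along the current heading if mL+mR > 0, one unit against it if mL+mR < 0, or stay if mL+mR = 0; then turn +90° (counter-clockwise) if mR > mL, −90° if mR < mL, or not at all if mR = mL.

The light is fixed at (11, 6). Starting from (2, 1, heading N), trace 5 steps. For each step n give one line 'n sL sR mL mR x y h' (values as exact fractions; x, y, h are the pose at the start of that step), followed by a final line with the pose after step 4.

0 20/13 100/29 -70/377 -1590/377 2 1 N
1 40/13 200/113 3220/1469 -4860/1469 2 0 E
2 25/16 25/26 225/208 -725/416 1 0 S
3 200/193 200/153 11300/29529 -53900/29529 1 1 W
4 20/13 100/29 -70/377 -1590/377 2 1 N
final 2 0 E

n=0: pose=(2,1,N); sL=20/13, sR=100/29; mL=-70/377, mR=-1590/377; mL+mR=-1660/377 → advance -1; mR−mL=-1520/377 → turn -1·90°
n=1: pose=(2,0,E); sL=40/13, sR=200/113; mL=3220/1469, mR=-4860/1469; mL+mR=-1640/1469 → advance -1; mR−mL=-8080/1469 → turn -1·90°
n=2: pose=(1,0,S); sL=25/16, sR=25/26; mL=225/208, mR=-725/416; mL+mR=-275/416 → advance -1; mR−mL=-1175/416 → turn -1·90°
n=3: pose=(1,1,W); sL=200/193, sR=200/153; mL=11300/29529, mR=-53900/29529; mL+mR=-14200/9843 → advance -1; mR−mL=-65200/29529 → turn -1·90°
n=4: pose=(2,1,N); sL=20/13, sR=100/29; mL=-70/377, mR=-1590/377; mL+mR=-1660/377 → advance -1; mR−mL=-1520/377 → turn -1·90°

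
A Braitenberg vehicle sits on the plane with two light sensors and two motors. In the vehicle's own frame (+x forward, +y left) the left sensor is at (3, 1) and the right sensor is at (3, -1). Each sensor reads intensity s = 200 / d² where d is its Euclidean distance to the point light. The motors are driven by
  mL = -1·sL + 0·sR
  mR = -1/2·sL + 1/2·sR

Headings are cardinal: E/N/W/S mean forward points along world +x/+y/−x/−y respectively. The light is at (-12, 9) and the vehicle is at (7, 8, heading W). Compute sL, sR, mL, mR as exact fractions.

10/13 25/32 -10/13 5/832

left sensor world pos  = (4, 7); dL² = 260
right sensor world pos = (4, 9); dR² = 256
sL = 200/260 = 10/13
sR = 200/256 = 25/32
mL = -1·sL + 0·sR = -10/13
mR = -1/2·sL + 1/2·sR = 5/832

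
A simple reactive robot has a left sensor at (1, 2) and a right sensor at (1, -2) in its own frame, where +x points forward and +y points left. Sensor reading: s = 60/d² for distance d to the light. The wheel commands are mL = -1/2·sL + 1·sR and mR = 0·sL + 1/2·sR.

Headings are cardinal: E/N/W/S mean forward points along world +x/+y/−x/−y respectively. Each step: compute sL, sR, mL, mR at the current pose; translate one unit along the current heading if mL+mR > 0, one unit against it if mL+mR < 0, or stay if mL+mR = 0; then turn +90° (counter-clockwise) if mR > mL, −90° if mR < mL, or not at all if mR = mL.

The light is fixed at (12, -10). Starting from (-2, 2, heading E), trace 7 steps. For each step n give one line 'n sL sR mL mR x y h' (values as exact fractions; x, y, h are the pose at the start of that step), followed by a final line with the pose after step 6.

n=0: pose=(-2,2,E); sL=12/73, sR=60/269; mL=2766/19637, mR=30/269; mL+mR=4956/19637 → advance +1; mR−mL=-576/19637 → turn -1·90°
n=1: pose=(-1,2,S); sL=30/121, sR=30/173; mL=1035/20933, mR=15/173; mL+mR=2850/20933 → advance +1; mR−mL=780/20933 → turn +1·90°
n=2: pose=(-1,1,E); sL=60/313, sR=4/15; mL=802/4695, mR=2/15; mL+mR=476/1565 → advance +1; mR−mL=-176/4695 → turn -1·90°
n=3: pose=(0,1,S); sL=3/10, sR=15/74; mL=39/740, mR=15/148; mL+mR=57/370 → advance +1; mR−mL=9/185 → turn +1·90°
n=4: pose=(0,0,E); sL=12/53, sR=12/37; mL=414/1961, mR=6/37; mL+mR=732/1961 → advance +1; mR−mL=-96/1961 → turn -1·90°
n=5: pose=(1,0,S); sL=10/27, sR=6/25; mL=37/675, mR=3/25; mL+mR=118/675 → advance +1; mR−mL=44/675 → turn +1·90°
n=6: pose=(1,-1,E); sL=60/221, sR=60/149; mL=8790/32929, mR=30/149; mL+mR=15420/32929 → advance +1; mR−mL=-2160/32929 → turn -1·90°

0 12/73 60/269 2766/19637 30/269 -2 2 E
1 30/121 30/173 1035/20933 15/173 -1 2 S
2 60/313 4/15 802/4695 2/15 -1 1 E
3 3/10 15/74 39/740 15/148 0 1 S
4 12/53 12/37 414/1961 6/37 0 0 E
5 10/27 6/25 37/675 3/25 1 0 S
6 60/221 60/149 8790/32929 30/149 1 -1 E
final 2 -1 S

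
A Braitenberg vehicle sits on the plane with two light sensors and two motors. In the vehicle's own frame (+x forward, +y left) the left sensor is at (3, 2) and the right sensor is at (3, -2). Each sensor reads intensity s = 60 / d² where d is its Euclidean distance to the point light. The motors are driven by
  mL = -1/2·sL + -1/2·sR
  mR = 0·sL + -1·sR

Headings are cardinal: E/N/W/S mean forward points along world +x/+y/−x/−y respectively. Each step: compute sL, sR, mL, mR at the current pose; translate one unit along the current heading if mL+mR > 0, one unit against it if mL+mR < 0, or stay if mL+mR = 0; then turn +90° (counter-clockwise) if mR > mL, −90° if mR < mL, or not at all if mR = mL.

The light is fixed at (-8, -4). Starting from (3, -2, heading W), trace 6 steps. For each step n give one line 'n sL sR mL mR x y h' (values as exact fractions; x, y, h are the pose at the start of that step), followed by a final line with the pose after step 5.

0 15/16 3/4 -27/32 -3/4 3 -2 W
1 60/197 60/101 -8940/19897 -60/101 4 -2 S
2 30/41 30/53 -1410/2173 -30/53 4 -1 W
3 4/15 60/121 -692/1815 -60/121 5 -1 S
4 15/26 15/34 -225/442 -15/34 5 0 W
5 60/257 12/29 -2412/7453 -12/29 6 0 S
final 6 1 W

n=0: pose=(3,-2,W); sL=15/16, sR=3/4; mL=-27/32, mR=-3/4; mL+mR=-51/32 → advance -1; mR−mL=3/32 → turn +1·90°
n=1: pose=(4,-2,S); sL=60/197, sR=60/101; mL=-8940/19897, mR=-60/101; mL+mR=-20760/19897 → advance -1; mR−mL=-2880/19897 → turn -1·90°
n=2: pose=(4,-1,W); sL=30/41, sR=30/53; mL=-1410/2173, mR=-30/53; mL+mR=-2640/2173 → advance -1; mR−mL=180/2173 → turn +1·90°
n=3: pose=(5,-1,S); sL=4/15, sR=60/121; mL=-692/1815, mR=-60/121; mL+mR=-1592/1815 → advance -1; mR−mL=-208/1815 → turn -1·90°
n=4: pose=(5,0,W); sL=15/26, sR=15/34; mL=-225/442, mR=-15/34; mL+mR=-210/221 → advance -1; mR−mL=15/221 → turn +1·90°
n=5: pose=(6,0,S); sL=60/257, sR=12/29; mL=-2412/7453, mR=-12/29; mL+mR=-5496/7453 → advance -1; mR−mL=-672/7453 → turn -1·90°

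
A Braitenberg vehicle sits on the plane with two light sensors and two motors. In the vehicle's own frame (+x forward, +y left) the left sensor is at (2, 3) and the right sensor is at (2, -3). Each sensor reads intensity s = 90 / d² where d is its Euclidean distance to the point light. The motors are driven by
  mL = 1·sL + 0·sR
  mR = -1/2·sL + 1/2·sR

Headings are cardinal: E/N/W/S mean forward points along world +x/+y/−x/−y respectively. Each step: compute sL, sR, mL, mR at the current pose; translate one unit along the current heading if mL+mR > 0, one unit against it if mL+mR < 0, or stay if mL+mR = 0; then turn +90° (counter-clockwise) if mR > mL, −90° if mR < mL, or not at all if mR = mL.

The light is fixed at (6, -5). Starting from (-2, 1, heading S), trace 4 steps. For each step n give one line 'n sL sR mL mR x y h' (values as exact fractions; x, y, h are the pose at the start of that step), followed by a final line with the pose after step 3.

n=0: pose=(-2,1,S); sL=90/41, sR=90/137; mL=90/41, mR=-4320/5617; mL+mR=8010/5617 → advance +1; mR−mL=-16650/5617 → turn -1·90°
n=1: pose=(-2,0,W); sL=45/52, sR=45/82; mL=45/52, mR=-675/4264; mL+mR=3015/4264 → advance +1; mR−mL=-4365/4264 → turn -1·90°
n=2: pose=(-3,0,N); sL=90/193, sR=18/17; mL=90/193, mR=972/3281; mL+mR=2502/3281 → advance +1; mR−mL=-558/3281 → turn -1·90°
n=3: pose=(-3,1,E); sL=9/13, sR=45/29; mL=9/13, mR=162/377; mL+mR=423/377 → advance +1; mR−mL=-99/377 → turn -1·90°

0 90/41 90/137 90/41 -4320/5617 -2 1 S
1 45/52 45/82 45/52 -675/4264 -2 0 W
2 90/193 18/17 90/193 972/3281 -3 0 N
3 9/13 45/29 9/13 162/377 -3 1 E
final -2 1 S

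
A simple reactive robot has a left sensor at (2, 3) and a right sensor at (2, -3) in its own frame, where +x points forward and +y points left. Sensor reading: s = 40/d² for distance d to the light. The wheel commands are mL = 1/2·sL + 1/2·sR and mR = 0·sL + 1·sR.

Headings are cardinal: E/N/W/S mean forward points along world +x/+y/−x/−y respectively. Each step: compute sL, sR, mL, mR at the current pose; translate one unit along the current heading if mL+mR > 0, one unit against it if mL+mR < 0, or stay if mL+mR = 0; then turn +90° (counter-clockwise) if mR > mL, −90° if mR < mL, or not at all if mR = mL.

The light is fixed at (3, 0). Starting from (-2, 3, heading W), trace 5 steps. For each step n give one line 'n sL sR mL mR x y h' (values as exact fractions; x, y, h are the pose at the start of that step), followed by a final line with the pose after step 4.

0 40/49 8/17 536/833 8/17 -2 3 W
1 20/53 20/17 700/901 20/17 -3 3 N
2 8/13 40/113 712/1469 40/113 -3 4 W
3 5/17 10/13 235/442 10/13 -4 4 N
4 8/17 8/29 184/493 8/29 -4 5 W
final -5 5 N

n=0: pose=(-2,3,W); sL=40/49, sR=8/17; mL=536/833, mR=8/17; mL+mR=928/833 → advance +1; mR−mL=-144/833 → turn -1·90°
n=1: pose=(-3,3,N); sL=20/53, sR=20/17; mL=700/901, mR=20/17; mL+mR=1760/901 → advance +1; mR−mL=360/901 → turn +1·90°
n=2: pose=(-3,4,W); sL=8/13, sR=40/113; mL=712/1469, mR=40/113; mL+mR=1232/1469 → advance +1; mR−mL=-192/1469 → turn -1·90°
n=3: pose=(-4,4,N); sL=5/17, sR=10/13; mL=235/442, mR=10/13; mL+mR=575/442 → advance +1; mR−mL=105/442 → turn +1·90°
n=4: pose=(-4,5,W); sL=8/17, sR=8/29; mL=184/493, mR=8/29; mL+mR=320/493 → advance +1; mR−mL=-48/493 → turn -1·90°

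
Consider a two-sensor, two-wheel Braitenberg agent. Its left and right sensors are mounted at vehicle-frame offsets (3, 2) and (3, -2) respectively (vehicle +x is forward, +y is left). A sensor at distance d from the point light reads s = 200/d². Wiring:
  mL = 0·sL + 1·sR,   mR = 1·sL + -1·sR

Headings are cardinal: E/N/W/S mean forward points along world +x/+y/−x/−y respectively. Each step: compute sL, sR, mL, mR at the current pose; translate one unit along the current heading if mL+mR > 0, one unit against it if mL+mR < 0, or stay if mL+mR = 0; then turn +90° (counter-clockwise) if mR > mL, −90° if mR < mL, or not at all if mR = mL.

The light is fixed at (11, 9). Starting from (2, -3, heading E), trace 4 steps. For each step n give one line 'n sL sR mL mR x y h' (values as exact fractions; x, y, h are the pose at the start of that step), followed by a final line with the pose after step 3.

n=0: pose=(2,-3,E); sL=25/17, sR=25/29; mL=25/29, mR=300/493; mL+mR=25/17 → advance +1; mR−mL=-125/493 → turn -1·90°
n=1: pose=(3,-3,S); sL=200/261, sR=8/13; mL=8/13, mR=512/3393; mL+mR=200/261 → advance +1; mR−mL=-1576/3393 → turn -1·90°
n=2: pose=(3,-4,W); sL=100/173, sR=100/121; mL=100/121, mR=-5200/20933; mL+mR=100/173 → advance +1; mR−mL=-22500/20933 → turn -1·90°
n=3: pose=(2,-4,N); sL=200/221, sR=200/149; mL=200/149, mR=-14400/32929; mL+mR=200/221 → advance +1; mR−mL=-58600/32929 → turn -1·90°

0 25/17 25/29 25/29 300/493 2 -3 E
1 200/261 8/13 8/13 512/3393 3 -3 S
2 100/173 100/121 100/121 -5200/20933 3 -4 W
3 200/221 200/149 200/149 -14400/32929 2 -4 N
final 2 -3 E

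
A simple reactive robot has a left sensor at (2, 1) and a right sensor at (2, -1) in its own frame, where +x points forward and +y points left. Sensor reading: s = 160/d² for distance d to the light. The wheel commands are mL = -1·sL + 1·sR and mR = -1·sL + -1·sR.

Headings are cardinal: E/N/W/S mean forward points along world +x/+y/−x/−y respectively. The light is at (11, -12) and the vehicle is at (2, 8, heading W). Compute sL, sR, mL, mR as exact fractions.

80/241 80/281 -3200/67721 -41760/67721

left sensor world pos  = (0, 7); dL² = 482
right sensor world pos = (0, 9); dR² = 562
sL = 160/482 = 80/241
sR = 160/562 = 80/281
mL = -1·sL + 1·sR = -3200/67721
mR = -1·sL + -1·sR = -41760/67721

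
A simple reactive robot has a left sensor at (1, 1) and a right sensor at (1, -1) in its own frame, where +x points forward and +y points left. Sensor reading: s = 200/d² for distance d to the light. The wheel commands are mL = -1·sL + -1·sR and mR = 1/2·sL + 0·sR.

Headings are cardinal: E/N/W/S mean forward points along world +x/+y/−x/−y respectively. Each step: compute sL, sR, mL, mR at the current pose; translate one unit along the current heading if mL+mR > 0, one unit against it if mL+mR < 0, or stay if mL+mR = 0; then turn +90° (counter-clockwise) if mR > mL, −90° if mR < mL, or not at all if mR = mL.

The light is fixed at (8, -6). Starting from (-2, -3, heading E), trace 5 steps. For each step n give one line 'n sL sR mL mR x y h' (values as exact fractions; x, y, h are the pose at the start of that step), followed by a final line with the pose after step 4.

0 200/97 40/17 -7280/1649 100/97 -2 -3 E
1 5/4 50/29 -345/116 5/8 -3 -3 N
2 40/29 200/153 -11920/4437 20/29 -3 -4 W
3 100/41 100/61 -10200/2501 50/41 -2 -4 S
4 200/97 40/17 -7280/1649 100/97 -2 -3 E
final -3 -3 N

n=0: pose=(-2,-3,E); sL=200/97, sR=40/17; mL=-7280/1649, mR=100/97; mL+mR=-5580/1649 → advance -1; mR−mL=8980/1649 → turn +1·90°
n=1: pose=(-3,-3,N); sL=5/4, sR=50/29; mL=-345/116, mR=5/8; mL+mR=-545/232 → advance -1; mR−mL=835/232 → turn +1·90°
n=2: pose=(-3,-4,W); sL=40/29, sR=200/153; mL=-11920/4437, mR=20/29; mL+mR=-8860/4437 → advance -1; mR−mL=14980/4437 → turn +1·90°
n=3: pose=(-2,-4,S); sL=100/41, sR=100/61; mL=-10200/2501, mR=50/41; mL+mR=-7150/2501 → advance -1; mR−mL=13250/2501 → turn +1·90°
n=4: pose=(-2,-3,E); sL=200/97, sR=40/17; mL=-7280/1649, mR=100/97; mL+mR=-5580/1649 → advance -1; mR−mL=8980/1649 → turn +1·90°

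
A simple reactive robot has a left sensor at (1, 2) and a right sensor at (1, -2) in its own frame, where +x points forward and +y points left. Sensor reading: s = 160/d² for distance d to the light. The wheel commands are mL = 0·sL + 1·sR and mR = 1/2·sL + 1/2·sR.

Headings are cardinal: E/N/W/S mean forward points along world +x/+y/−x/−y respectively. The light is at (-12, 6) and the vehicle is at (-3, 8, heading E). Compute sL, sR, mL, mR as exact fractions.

40/29 8/5 8/5 216/145

left sensor world pos  = (-2, 10); dL² = 116
right sensor world pos = (-2, 6); dR² = 100
sL = 160/116 = 40/29
sR = 160/100 = 8/5
mL = 0·sL + 1·sR = 8/5
mR = 1/2·sL + 1/2·sR = 216/145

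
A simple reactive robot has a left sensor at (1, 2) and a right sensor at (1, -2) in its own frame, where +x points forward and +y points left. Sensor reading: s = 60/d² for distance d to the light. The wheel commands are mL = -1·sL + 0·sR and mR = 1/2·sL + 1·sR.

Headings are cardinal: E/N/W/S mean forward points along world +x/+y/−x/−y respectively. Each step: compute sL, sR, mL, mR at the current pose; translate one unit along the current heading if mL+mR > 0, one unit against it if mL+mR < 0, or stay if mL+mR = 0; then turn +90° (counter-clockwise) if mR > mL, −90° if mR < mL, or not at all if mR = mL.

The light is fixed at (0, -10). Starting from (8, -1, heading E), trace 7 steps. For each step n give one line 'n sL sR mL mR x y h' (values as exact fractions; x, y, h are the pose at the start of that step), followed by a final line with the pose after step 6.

0 30/101 6/13 -30/101 801/1313 8 -1 E
1 60/149 60/221 -60/149 15570/32929 9 -1 N
2 15/32 15/52 -15/32 435/832 9 0 W
3 60/181 20/39 -60/181 4790/7059 8 0 S
4 30/101 6/13 -30/101 801/1313 8 -1 E
5 60/149 60/221 -60/149 15570/32929 9 -1 N
6 15/32 15/52 -15/32 435/832 9 0 W
final 8 0 S

n=0: pose=(8,-1,E); sL=30/101, sR=6/13; mL=-30/101, mR=801/1313; mL+mR=411/1313 → advance +1; mR−mL=1191/1313 → turn +1·90°
n=1: pose=(9,-1,N); sL=60/149, sR=60/221; mL=-60/149, mR=15570/32929; mL+mR=2310/32929 → advance +1; mR−mL=28830/32929 → turn +1·90°
n=2: pose=(9,0,W); sL=15/32, sR=15/52; mL=-15/32, mR=435/832; mL+mR=45/832 → advance +1; mR−mL=825/832 → turn +1·90°
n=3: pose=(8,0,S); sL=60/181, sR=20/39; mL=-60/181, mR=4790/7059; mL+mR=2450/7059 → advance +1; mR−mL=7130/7059 → turn +1·90°
n=4: pose=(8,-1,E); sL=30/101, sR=6/13; mL=-30/101, mR=801/1313; mL+mR=411/1313 → advance +1; mR−mL=1191/1313 → turn +1·90°
n=5: pose=(9,-1,N); sL=60/149, sR=60/221; mL=-60/149, mR=15570/32929; mL+mR=2310/32929 → advance +1; mR−mL=28830/32929 → turn +1·90°
n=6: pose=(9,0,W); sL=15/32, sR=15/52; mL=-15/32, mR=435/832; mL+mR=45/832 → advance +1; mR−mL=825/832 → turn +1·90°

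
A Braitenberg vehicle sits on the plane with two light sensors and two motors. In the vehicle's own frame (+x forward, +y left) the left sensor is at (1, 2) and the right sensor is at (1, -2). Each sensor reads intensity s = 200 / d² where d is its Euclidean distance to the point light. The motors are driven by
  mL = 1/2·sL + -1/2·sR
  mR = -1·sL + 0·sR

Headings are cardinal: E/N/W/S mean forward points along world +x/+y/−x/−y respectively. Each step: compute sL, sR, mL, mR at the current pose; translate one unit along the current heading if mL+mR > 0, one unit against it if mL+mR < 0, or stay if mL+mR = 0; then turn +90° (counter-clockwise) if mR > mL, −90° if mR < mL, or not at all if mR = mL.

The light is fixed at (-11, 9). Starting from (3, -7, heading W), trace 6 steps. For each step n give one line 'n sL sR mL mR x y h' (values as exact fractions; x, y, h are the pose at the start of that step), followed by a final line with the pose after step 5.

n=0: pose=(3,-7,W); sL=200/493, sR=40/73; mL=-2560/35989, mR=-200/493; mL+mR=-17160/35989 → advance -1; mR−mL=-12040/35989 → turn -1·90°
n=1: pose=(4,-7,N); sL=100/197, sR=100/257; mL=3000/50629, mR=-100/197; mL+mR=-22700/50629 → advance -1; mR−mL=-28700/50629 → turn -1·90°
n=2: pose=(4,-8,E); sL=200/481, sR=200/617; mL=13600/296777, mR=-200/481; mL+mR=-109800/296777 → advance -1; mR−mL=-137000/296777 → turn -1·90°
n=3: pose=(3,-8,S); sL=10/29, sR=50/117; mL=-140/3393, mR=-10/29; mL+mR=-1310/3393 → advance -1; mR−mL=-1030/3393 → turn -1·90°
n=4: pose=(3,-7,W); sL=200/493, sR=40/73; mL=-2560/35989, mR=-200/493; mL+mR=-17160/35989 → advance -1; mR−mL=-12040/35989 → turn -1·90°
n=5: pose=(4,-7,N); sL=100/197, sR=100/257; mL=3000/50629, mR=-100/197; mL+mR=-22700/50629 → advance -1; mR−mL=-28700/50629 → turn -1·90°

0 200/493 40/73 -2560/35989 -200/493 3 -7 W
1 100/197 100/257 3000/50629 -100/197 4 -7 N
2 200/481 200/617 13600/296777 -200/481 4 -8 E
3 10/29 50/117 -140/3393 -10/29 3 -8 S
4 200/493 40/73 -2560/35989 -200/493 3 -7 W
5 100/197 100/257 3000/50629 -100/197 4 -7 N
final 4 -8 E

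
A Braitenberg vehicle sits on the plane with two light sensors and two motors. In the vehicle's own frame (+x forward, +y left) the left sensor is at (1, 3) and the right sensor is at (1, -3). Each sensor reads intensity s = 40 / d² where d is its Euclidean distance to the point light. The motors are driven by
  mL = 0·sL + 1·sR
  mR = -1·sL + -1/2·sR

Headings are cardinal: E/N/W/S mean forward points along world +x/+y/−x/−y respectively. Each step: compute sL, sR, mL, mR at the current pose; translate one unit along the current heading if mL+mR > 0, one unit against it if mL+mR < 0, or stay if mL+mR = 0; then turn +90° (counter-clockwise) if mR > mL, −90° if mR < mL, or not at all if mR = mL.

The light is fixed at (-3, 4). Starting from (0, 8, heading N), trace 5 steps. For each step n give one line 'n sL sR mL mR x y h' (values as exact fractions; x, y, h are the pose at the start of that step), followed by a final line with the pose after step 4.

0 8/5 40/61 40/61 -588/305 0 8 N
1 10/13 5/2 5/2 -105/52 0 7 E
2 40/53 8 8 -252/53 1 7 S
3 4 20/17 20/17 -78/17 1 6 W
4 40/13 40/73 40/73 -3180/949 2 6 N
final 2 5 E

n=0: pose=(0,8,N); sL=8/5, sR=40/61; mL=40/61, mR=-588/305; mL+mR=-388/305 → advance -1; mR−mL=-788/305 → turn -1·90°
n=1: pose=(0,7,E); sL=10/13, sR=5/2; mL=5/2, mR=-105/52; mL+mR=25/52 → advance +1; mR−mL=-235/52 → turn -1·90°
n=2: pose=(1,7,S); sL=40/53, sR=8; mL=8, mR=-252/53; mL+mR=172/53 → advance +1; mR−mL=-676/53 → turn -1·90°
n=3: pose=(1,6,W); sL=4, sR=20/17; mL=20/17, mR=-78/17; mL+mR=-58/17 → advance -1; mR−mL=-98/17 → turn -1·90°
n=4: pose=(2,6,N); sL=40/13, sR=40/73; mL=40/73, mR=-3180/949; mL+mR=-2660/949 → advance -1; mR−mL=-3700/949 → turn -1·90°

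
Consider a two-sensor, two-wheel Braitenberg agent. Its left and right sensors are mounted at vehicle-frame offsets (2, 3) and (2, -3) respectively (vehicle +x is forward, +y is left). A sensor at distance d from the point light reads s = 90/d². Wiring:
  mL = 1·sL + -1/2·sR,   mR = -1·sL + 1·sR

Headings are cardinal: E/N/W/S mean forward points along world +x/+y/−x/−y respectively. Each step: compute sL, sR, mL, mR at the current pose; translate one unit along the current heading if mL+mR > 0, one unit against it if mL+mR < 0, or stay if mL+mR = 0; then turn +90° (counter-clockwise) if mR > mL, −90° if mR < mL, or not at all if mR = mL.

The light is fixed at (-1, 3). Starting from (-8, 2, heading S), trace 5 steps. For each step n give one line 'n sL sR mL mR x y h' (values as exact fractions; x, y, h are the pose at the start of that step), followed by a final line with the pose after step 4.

n=0: pose=(-8,2,S); sL=18/5, sR=90/109; mL=1737/545, mR=-1512/545; mL+mR=45/109 → advance +1; mR−mL=-3249/545 → turn -1·90°
n=1: pose=(-8,1,W); sL=45/53, sR=45/41; mL=1305/4346, mR=540/2173; mL+mR=45/82 → advance +1; mR−mL=-225/4346 → turn -1·90°
n=2: pose=(-9,1,N); sL=90/121, sR=18/5; mL=-639/605, mR=1728/605; mL+mR=9/5 → advance +1; mR−mL=2367/605 → turn +1·90°
n=3: pose=(-9,2,W); sL=45/58, sR=45/52; mL=1035/3016, mR=135/1508; mL+mR=45/104 → advance +1; mR−mL=-765/3016 → turn -1·90°
n=4: pose=(-10,2,N); sL=18/29, sR=90/37; mL=-639/1073, mR=1944/1073; mL+mR=45/37 → advance +1; mR−mL=2583/1073 → turn +1·90°

0 18/5 90/109 1737/545 -1512/545 -8 2 S
1 45/53 45/41 1305/4346 540/2173 -8 1 W
2 90/121 18/5 -639/605 1728/605 -9 1 N
3 45/58 45/52 1035/3016 135/1508 -9 2 W
4 18/29 90/37 -639/1073 1944/1073 -10 2 N
final -10 3 W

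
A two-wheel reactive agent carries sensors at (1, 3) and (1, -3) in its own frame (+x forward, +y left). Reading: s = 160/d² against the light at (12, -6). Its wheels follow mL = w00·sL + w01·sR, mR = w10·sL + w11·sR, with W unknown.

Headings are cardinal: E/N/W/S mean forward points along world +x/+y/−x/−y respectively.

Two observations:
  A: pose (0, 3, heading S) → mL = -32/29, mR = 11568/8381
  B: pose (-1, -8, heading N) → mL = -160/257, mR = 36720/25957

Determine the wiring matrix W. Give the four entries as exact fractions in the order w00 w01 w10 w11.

obs A: pose=(0,3,S) → sL=32/29, sR=160/289, mL=-32/29, mR=11568/8381
obs B: pose=(-1,-8,N) → sL=160/257, sR=160/101, mL=-160/257, mR=36720/25957
sensor matrix S = [[32/29, 160/289], [160/257, 160/101]]; det S = 305295360/217545617
solve [mL_A; mL_B] = S·[w00; w01] and [mR_A; mR_B] = S·[w10; w11]:
  w00 = -1, w01 = 0, w10 = 1, w11 = 1/2

-1 0 1 1/2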